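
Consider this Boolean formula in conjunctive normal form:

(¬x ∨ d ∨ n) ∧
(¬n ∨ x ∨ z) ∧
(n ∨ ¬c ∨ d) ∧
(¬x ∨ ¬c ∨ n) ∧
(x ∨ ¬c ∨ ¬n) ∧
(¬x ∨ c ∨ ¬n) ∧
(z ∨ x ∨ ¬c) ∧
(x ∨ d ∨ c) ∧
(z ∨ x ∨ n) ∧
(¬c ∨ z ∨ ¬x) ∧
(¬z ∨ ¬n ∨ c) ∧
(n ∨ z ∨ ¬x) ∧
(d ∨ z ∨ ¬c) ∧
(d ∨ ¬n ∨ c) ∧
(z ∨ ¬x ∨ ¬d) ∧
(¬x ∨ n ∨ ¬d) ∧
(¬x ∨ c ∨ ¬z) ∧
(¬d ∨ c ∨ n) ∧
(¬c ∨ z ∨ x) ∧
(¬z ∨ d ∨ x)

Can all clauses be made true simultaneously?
Yes

Yes, the formula is satisfiable.

One satisfying assignment is: x=False, z=True, c=True, d=True, n=False

Verification: With this assignment, all 20 clauses evaluate to true.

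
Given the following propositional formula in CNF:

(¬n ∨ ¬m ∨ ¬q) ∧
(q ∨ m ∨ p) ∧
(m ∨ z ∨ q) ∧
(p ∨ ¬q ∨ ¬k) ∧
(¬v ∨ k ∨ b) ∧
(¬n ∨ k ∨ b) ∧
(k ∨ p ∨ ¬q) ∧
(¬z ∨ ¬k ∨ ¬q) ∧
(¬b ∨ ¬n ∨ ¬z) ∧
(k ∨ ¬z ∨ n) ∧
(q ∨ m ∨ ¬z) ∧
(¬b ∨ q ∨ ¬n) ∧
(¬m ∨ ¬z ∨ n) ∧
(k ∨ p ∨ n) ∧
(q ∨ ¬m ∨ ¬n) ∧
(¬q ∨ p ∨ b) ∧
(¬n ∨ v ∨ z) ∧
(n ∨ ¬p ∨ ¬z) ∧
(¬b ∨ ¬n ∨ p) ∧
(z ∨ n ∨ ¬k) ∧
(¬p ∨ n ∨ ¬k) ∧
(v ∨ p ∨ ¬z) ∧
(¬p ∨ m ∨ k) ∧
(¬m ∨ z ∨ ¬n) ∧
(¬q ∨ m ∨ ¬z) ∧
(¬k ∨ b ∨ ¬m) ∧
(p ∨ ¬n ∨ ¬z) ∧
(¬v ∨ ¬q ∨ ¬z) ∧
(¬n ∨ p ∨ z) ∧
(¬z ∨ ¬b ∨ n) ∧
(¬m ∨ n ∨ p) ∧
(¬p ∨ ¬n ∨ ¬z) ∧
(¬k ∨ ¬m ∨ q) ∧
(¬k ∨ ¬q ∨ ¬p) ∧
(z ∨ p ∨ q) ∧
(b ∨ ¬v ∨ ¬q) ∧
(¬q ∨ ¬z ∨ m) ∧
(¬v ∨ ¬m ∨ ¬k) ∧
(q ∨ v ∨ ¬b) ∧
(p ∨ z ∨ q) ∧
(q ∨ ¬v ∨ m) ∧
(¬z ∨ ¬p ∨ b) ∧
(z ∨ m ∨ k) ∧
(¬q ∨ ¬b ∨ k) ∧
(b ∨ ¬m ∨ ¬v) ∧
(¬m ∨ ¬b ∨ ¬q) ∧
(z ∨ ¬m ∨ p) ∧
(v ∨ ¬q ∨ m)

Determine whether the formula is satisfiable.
Yes

Yes, the formula is satisfiable.

One satisfying assignment is: p=True, z=False, q=False, m=True, b=False, v=False, k=False, n=False

Verification: With this assignment, all 48 clauses evaluate to true.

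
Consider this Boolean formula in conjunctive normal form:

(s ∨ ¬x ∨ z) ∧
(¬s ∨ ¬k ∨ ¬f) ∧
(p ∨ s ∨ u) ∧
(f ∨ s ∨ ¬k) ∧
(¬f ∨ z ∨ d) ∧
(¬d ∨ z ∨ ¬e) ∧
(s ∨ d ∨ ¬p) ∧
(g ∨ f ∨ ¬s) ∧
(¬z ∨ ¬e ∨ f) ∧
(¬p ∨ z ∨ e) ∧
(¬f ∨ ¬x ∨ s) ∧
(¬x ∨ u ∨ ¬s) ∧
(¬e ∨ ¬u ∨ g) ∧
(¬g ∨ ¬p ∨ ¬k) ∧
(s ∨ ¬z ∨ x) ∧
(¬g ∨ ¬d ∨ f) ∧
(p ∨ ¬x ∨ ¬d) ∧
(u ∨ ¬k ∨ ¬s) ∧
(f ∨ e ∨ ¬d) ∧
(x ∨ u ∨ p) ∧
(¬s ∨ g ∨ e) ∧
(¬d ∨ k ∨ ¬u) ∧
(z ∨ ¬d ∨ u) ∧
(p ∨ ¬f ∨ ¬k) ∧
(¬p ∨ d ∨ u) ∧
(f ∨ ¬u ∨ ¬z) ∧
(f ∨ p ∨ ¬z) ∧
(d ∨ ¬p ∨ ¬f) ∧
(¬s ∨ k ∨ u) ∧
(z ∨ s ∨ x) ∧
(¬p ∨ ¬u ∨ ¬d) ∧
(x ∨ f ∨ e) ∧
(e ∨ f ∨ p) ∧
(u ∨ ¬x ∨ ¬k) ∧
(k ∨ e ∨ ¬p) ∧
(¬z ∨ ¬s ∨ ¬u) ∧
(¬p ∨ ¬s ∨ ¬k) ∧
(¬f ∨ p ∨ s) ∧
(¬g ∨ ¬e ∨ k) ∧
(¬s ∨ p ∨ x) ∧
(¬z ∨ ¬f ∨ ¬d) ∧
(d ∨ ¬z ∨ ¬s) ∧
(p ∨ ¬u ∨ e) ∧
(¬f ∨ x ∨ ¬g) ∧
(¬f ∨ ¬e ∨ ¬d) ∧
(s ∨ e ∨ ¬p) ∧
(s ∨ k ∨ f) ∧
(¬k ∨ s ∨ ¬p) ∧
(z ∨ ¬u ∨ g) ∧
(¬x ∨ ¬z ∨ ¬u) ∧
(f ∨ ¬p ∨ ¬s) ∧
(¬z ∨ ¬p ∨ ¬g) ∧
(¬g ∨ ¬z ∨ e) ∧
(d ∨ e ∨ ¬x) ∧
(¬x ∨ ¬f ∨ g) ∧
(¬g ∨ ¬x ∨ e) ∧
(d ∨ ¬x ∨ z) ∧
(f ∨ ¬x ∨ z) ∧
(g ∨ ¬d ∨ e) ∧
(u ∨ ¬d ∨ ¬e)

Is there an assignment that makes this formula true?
No

No, the formula is not satisfiable.

No assignment of truth values to the variables can make all 60 clauses true simultaneously.

The formula is UNSAT (unsatisfiable).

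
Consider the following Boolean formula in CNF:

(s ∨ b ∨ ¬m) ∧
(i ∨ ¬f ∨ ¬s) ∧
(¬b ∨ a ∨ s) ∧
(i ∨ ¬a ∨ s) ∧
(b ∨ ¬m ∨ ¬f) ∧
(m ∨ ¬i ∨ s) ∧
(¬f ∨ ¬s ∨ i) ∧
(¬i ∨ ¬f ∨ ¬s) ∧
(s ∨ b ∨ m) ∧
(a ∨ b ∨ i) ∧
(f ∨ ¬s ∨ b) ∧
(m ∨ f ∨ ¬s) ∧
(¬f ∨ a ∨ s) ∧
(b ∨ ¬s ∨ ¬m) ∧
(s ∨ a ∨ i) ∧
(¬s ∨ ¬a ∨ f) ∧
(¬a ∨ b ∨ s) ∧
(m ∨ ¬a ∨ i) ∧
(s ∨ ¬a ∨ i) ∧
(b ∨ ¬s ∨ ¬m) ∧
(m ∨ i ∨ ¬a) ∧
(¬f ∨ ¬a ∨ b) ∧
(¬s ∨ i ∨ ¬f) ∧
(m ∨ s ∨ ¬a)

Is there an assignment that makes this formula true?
Yes

Yes, the formula is satisfiable.

One satisfying assignment is: s=True, f=False, i=False, b=True, m=True, a=False

Verification: With this assignment, all 24 clauses evaluate to true.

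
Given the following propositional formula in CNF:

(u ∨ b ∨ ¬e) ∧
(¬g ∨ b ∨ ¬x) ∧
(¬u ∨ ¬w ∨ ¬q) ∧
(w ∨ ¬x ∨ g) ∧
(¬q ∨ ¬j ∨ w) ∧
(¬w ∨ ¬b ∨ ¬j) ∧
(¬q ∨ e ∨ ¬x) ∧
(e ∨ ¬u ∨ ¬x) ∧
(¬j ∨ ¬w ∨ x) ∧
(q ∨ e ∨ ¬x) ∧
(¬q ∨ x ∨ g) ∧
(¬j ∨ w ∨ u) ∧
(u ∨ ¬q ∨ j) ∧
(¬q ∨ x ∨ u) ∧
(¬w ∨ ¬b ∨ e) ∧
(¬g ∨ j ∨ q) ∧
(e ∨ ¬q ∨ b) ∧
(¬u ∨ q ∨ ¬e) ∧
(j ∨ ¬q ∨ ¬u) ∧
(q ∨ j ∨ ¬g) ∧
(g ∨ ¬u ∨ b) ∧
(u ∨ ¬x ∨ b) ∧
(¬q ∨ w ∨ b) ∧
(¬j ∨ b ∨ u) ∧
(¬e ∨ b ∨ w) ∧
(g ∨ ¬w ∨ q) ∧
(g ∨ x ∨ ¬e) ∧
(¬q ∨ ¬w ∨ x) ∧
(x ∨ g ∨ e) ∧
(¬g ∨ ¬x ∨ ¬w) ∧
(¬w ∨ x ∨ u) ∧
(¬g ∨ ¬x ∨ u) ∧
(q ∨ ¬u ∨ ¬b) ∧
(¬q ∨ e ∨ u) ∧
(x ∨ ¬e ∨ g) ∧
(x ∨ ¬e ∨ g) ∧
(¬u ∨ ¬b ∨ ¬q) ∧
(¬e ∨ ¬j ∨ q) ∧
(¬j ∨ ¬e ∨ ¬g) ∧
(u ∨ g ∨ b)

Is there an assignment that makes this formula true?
Yes

Yes, the formula is satisfiable.

One satisfying assignment is: x=False, q=False, w=False, e=False, u=True, g=True, b=False, j=True

Verification: With this assignment, all 40 clauses evaluate to true.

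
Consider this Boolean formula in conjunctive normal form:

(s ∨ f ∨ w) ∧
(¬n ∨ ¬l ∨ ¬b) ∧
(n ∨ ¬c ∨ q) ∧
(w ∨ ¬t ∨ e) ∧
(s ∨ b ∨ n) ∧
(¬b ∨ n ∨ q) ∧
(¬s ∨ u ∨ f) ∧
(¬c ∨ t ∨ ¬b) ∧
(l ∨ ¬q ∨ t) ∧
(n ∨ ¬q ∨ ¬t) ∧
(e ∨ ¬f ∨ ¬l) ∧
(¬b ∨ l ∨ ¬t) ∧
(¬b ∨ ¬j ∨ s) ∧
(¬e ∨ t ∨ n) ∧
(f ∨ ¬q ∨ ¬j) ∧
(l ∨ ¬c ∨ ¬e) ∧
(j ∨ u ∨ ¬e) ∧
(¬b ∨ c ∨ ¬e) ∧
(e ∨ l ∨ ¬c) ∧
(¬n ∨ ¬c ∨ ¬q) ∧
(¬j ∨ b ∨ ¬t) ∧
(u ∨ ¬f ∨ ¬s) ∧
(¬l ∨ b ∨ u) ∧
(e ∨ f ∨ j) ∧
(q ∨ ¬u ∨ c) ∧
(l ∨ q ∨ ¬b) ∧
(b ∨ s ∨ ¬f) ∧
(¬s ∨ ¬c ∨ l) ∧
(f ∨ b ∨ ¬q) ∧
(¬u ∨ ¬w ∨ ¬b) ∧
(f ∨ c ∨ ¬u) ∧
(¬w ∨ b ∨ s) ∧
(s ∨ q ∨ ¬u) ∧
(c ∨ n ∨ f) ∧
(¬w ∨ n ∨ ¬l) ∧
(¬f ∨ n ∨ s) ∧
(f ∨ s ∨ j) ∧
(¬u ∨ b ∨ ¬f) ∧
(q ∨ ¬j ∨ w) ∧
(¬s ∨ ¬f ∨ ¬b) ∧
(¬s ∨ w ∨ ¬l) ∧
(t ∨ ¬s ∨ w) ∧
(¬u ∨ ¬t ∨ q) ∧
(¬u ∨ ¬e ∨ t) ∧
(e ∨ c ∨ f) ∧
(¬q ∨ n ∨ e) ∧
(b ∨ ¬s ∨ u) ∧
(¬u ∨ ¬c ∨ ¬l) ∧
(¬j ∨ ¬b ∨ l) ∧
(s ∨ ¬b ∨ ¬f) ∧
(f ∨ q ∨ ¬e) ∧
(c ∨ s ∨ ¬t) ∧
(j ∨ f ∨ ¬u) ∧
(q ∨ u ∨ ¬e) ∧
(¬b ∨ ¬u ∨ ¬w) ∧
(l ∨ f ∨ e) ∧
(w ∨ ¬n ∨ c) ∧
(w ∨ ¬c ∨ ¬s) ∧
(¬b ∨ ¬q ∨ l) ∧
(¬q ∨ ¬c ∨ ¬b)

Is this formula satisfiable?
No

No, the formula is not satisfiable.

No assignment of truth values to the variables can make all 60 clauses true simultaneously.

The formula is UNSAT (unsatisfiable).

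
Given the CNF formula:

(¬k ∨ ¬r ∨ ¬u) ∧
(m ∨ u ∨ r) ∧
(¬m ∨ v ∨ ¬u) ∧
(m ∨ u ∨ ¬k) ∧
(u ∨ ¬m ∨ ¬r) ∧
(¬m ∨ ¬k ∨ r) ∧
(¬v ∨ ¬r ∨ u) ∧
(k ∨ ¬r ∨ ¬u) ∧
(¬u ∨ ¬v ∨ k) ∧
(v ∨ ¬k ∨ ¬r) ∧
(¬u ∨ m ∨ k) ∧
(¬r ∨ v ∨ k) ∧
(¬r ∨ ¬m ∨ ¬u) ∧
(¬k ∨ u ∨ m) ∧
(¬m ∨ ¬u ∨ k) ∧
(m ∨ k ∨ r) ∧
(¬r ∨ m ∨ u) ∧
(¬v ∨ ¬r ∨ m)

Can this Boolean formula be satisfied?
Yes

Yes, the formula is satisfiable.

One satisfying assignment is: k=False, m=True, u=False, r=False, v=False

Verification: With this assignment, all 18 clauses evaluate to true.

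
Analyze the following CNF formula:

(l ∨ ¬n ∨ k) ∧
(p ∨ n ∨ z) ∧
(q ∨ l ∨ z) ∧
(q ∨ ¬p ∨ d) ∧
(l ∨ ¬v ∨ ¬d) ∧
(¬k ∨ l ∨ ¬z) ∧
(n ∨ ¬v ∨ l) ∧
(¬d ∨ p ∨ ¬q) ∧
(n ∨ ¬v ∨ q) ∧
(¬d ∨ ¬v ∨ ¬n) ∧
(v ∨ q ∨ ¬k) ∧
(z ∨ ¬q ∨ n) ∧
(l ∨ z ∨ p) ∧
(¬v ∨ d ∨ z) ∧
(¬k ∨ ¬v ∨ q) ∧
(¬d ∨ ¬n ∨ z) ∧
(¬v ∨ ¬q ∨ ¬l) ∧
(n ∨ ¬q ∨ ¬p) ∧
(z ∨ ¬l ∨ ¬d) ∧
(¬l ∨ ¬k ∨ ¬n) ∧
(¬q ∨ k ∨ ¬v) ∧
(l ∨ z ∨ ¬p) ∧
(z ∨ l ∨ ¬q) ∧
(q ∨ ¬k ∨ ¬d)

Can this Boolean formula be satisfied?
Yes

Yes, the formula is satisfiable.

One satisfying assignment is: p=False, l=True, q=False, k=False, z=False, v=False, d=False, n=True

Verification: With this assignment, all 24 clauses evaluate to true.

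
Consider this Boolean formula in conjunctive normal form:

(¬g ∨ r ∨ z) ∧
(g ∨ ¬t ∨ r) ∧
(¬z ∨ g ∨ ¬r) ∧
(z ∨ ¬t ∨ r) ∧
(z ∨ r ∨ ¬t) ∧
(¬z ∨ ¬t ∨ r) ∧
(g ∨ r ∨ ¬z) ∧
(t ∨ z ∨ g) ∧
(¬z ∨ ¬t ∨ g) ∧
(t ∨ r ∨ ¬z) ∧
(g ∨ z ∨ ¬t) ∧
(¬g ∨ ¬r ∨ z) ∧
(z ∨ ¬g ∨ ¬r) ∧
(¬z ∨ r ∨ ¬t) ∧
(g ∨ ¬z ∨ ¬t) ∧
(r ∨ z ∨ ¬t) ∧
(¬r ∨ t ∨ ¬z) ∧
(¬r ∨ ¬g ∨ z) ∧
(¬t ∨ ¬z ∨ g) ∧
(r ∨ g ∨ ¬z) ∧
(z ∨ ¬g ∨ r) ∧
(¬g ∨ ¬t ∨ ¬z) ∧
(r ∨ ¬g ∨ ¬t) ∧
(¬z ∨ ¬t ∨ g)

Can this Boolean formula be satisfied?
No

No, the formula is not satisfiable.

No assignment of truth values to the variables can make all 24 clauses true simultaneously.

The formula is UNSAT (unsatisfiable).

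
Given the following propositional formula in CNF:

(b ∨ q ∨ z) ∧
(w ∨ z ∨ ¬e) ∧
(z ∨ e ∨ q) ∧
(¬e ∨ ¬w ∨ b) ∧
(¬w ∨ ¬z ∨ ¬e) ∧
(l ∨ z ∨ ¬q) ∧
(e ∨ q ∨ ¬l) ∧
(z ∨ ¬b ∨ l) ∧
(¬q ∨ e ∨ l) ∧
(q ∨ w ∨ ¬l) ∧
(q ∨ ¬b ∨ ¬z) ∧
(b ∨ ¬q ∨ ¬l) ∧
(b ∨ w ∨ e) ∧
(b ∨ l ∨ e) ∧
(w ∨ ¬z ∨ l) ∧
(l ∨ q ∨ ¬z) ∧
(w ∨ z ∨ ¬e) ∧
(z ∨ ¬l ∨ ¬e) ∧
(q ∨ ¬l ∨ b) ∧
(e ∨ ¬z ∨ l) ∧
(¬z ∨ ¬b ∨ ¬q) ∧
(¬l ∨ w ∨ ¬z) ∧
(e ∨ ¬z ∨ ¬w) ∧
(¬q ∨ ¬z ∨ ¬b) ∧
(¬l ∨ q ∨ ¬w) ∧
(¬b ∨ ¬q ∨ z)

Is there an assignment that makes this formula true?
No

No, the formula is not satisfiable.

No assignment of truth values to the variables can make all 26 clauses true simultaneously.

The formula is UNSAT (unsatisfiable).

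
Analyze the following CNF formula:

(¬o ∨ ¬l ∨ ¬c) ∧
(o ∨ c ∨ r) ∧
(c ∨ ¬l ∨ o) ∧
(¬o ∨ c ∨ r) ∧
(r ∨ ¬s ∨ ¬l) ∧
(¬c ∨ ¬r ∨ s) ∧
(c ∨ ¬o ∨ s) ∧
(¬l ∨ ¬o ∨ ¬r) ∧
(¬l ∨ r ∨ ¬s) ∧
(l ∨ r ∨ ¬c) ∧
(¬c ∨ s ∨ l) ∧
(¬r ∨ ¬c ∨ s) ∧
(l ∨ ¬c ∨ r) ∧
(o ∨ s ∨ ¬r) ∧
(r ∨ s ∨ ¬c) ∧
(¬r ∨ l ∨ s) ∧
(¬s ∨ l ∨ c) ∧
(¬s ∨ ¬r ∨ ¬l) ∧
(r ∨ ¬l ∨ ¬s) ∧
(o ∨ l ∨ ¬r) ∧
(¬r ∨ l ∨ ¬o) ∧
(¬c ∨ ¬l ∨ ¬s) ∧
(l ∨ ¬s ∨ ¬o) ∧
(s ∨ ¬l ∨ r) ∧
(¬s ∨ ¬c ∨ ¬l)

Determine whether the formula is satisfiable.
No

No, the formula is not satisfiable.

No assignment of truth values to the variables can make all 25 clauses true simultaneously.

The formula is UNSAT (unsatisfiable).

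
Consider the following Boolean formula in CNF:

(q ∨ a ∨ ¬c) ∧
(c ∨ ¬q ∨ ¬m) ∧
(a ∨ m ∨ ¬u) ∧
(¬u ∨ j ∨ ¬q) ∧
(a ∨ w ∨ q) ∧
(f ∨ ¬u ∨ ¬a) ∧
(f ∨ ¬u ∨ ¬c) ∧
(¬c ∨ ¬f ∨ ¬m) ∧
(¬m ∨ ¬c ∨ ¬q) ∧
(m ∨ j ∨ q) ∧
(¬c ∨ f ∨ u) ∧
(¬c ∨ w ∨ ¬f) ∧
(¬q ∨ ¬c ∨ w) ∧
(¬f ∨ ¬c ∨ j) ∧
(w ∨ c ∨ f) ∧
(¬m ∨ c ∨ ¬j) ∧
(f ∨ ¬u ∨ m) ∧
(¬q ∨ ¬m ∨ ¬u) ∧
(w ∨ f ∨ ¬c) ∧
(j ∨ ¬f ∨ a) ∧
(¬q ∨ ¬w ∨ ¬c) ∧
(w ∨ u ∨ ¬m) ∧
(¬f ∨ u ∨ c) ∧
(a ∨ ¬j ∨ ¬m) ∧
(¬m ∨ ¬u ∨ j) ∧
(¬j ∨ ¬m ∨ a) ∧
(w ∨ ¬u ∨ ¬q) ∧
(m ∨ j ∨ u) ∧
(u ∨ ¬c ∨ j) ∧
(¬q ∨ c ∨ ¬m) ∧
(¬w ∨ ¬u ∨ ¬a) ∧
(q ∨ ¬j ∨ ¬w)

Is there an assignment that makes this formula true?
Yes

Yes, the formula is satisfiable.

One satisfying assignment is: a=False, q=False, c=False, w=True, f=False, j=False, m=True, u=False

Verification: With this assignment, all 32 clauses evaluate to true.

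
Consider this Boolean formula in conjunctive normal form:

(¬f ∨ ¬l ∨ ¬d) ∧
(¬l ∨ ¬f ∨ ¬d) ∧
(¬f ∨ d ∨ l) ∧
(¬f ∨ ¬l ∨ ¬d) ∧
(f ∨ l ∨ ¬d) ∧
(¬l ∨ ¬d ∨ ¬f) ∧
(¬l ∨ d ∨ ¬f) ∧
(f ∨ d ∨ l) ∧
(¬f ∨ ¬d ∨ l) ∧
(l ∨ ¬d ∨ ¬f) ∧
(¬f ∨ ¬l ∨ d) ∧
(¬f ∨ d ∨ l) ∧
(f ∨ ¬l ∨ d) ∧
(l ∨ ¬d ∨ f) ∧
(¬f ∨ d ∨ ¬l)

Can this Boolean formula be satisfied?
Yes

Yes, the formula is satisfiable.

One satisfying assignment is: d=True, l=True, f=False

Verification: With this assignment, all 15 clauses evaluate to true.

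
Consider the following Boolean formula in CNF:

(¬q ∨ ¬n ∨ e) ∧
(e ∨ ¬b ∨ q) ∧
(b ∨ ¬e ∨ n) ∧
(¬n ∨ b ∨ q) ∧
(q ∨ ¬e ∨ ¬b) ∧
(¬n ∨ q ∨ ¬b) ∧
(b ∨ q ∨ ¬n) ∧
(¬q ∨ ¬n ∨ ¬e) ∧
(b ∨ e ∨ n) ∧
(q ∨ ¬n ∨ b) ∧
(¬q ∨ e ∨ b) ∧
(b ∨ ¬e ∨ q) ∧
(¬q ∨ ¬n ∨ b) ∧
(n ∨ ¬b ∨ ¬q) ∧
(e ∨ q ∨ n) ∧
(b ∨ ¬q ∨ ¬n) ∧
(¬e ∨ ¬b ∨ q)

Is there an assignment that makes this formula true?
No

No, the formula is not satisfiable.

No assignment of truth values to the variables can make all 17 clauses true simultaneously.

The formula is UNSAT (unsatisfiable).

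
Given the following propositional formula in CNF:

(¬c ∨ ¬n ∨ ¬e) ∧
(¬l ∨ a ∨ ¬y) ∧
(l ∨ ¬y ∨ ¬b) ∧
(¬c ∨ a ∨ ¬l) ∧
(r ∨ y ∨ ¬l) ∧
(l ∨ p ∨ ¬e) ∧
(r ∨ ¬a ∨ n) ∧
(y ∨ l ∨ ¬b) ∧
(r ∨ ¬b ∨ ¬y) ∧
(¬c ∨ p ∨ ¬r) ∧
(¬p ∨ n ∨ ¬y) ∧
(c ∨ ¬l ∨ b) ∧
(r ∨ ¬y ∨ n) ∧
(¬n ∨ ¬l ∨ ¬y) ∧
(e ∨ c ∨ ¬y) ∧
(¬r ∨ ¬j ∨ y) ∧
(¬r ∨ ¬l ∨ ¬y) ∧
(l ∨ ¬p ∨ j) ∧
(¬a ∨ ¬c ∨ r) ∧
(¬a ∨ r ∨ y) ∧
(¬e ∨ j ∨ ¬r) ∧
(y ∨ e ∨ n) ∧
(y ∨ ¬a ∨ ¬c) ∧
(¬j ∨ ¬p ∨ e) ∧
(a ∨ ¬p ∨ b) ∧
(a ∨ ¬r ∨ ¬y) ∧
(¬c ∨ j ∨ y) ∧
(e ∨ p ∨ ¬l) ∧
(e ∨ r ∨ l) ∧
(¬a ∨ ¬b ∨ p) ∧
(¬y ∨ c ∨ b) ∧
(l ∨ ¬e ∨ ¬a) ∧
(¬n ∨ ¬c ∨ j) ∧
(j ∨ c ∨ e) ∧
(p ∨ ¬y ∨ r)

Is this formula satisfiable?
No

No, the formula is not satisfiable.

No assignment of truth values to the variables can make all 35 clauses true simultaneously.

The formula is UNSAT (unsatisfiable).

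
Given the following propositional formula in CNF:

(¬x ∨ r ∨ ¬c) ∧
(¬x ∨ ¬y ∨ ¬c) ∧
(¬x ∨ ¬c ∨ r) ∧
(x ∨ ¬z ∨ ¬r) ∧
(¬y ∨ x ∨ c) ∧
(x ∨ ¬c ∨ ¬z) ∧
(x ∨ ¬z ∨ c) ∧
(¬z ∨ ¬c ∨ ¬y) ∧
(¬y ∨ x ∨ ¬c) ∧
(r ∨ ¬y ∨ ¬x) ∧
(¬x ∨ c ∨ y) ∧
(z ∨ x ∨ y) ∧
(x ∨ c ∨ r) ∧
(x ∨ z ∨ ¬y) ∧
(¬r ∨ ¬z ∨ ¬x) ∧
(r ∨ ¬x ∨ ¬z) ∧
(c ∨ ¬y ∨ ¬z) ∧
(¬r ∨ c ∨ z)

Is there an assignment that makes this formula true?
Yes

Yes, the formula is satisfiable.

One satisfying assignment is: z=False, c=True, y=False, x=True, r=True

Verification: With this assignment, all 18 clauses evaluate to true.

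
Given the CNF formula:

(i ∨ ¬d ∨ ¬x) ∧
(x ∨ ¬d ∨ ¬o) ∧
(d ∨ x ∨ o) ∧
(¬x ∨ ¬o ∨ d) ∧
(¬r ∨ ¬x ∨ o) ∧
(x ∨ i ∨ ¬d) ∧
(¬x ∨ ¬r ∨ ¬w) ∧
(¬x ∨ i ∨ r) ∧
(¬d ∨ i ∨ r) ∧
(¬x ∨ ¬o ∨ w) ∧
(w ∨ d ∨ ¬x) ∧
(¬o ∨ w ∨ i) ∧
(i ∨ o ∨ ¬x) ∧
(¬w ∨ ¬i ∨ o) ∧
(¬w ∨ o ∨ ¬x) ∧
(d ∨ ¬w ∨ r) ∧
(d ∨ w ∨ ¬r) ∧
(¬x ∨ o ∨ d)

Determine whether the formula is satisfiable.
Yes

Yes, the formula is satisfiable.

One satisfying assignment is: d=True, r=False, w=False, i=True, x=False, o=False

Verification: With this assignment, all 18 clauses evaluate to true.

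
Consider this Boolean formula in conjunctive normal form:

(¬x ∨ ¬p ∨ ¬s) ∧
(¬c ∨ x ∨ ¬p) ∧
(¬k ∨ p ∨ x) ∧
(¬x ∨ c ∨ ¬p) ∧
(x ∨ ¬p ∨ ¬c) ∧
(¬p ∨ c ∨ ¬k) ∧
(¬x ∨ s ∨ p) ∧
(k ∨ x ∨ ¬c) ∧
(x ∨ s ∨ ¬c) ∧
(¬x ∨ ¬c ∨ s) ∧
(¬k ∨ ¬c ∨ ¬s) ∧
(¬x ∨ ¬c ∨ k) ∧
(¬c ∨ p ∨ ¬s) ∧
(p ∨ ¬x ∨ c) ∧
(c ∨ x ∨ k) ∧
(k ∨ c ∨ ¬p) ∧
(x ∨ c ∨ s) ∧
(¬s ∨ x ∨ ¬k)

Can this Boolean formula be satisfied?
No

No, the formula is not satisfiable.

No assignment of truth values to the variables can make all 18 clauses true simultaneously.

The formula is UNSAT (unsatisfiable).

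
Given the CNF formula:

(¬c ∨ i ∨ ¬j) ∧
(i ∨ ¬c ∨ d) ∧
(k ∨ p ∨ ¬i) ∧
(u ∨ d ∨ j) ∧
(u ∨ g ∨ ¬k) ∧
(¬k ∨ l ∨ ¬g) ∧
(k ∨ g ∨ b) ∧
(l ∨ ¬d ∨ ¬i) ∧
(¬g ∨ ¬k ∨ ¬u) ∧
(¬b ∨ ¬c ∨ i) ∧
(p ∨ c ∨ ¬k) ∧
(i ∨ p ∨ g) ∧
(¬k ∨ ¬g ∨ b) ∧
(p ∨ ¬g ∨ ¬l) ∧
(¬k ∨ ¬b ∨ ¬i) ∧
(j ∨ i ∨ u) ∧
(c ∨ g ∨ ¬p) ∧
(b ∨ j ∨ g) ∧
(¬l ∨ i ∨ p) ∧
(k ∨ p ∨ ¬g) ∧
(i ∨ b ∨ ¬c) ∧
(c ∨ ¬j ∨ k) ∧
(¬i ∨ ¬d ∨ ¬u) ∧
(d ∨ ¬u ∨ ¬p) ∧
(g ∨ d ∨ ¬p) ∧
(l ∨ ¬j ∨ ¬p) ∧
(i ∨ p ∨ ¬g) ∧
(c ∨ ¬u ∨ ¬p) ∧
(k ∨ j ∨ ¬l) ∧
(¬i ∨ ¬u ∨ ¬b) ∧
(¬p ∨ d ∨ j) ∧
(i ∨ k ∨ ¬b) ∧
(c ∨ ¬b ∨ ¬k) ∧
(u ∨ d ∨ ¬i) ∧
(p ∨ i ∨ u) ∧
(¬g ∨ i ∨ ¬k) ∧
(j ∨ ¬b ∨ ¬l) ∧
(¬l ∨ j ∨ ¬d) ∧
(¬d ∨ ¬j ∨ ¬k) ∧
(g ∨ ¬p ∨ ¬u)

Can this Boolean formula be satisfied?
Yes

Yes, the formula is satisfiable.

One satisfying assignment is: k=True, g=False, j=True, l=False, b=False, p=False, d=False, c=True, u=True, i=True

Verification: With this assignment, all 40 clauses evaluate to true.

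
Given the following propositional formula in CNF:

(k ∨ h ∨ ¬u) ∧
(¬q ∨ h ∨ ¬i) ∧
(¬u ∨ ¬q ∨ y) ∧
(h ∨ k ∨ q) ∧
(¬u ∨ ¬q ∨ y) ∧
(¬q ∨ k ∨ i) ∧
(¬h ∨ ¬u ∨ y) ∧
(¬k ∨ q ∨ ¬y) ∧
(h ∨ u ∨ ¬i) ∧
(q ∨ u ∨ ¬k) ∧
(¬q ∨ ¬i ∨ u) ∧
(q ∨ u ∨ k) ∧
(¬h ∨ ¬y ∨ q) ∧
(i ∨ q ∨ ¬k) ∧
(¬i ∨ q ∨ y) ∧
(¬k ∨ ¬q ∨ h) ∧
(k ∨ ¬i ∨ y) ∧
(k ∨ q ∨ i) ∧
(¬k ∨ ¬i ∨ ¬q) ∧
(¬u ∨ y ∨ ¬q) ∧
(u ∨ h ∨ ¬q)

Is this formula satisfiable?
Yes

Yes, the formula is satisfiable.

One satisfying assignment is: k=True, i=False, y=False, q=True, h=True, u=False

Verification: With this assignment, all 21 clauses evaluate to true.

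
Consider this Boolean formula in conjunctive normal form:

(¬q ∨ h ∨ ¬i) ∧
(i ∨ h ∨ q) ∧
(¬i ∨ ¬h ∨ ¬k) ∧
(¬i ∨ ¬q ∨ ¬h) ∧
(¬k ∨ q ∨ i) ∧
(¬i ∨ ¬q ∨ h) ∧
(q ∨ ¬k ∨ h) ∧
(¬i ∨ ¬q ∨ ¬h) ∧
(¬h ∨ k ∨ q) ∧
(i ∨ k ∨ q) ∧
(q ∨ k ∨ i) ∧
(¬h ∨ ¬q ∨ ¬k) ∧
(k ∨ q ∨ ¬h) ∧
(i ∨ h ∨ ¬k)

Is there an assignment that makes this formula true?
Yes

Yes, the formula is satisfiable.

One satisfying assignment is: i=False, k=False, h=False, q=True

Verification: With this assignment, all 14 clauses evaluate to true.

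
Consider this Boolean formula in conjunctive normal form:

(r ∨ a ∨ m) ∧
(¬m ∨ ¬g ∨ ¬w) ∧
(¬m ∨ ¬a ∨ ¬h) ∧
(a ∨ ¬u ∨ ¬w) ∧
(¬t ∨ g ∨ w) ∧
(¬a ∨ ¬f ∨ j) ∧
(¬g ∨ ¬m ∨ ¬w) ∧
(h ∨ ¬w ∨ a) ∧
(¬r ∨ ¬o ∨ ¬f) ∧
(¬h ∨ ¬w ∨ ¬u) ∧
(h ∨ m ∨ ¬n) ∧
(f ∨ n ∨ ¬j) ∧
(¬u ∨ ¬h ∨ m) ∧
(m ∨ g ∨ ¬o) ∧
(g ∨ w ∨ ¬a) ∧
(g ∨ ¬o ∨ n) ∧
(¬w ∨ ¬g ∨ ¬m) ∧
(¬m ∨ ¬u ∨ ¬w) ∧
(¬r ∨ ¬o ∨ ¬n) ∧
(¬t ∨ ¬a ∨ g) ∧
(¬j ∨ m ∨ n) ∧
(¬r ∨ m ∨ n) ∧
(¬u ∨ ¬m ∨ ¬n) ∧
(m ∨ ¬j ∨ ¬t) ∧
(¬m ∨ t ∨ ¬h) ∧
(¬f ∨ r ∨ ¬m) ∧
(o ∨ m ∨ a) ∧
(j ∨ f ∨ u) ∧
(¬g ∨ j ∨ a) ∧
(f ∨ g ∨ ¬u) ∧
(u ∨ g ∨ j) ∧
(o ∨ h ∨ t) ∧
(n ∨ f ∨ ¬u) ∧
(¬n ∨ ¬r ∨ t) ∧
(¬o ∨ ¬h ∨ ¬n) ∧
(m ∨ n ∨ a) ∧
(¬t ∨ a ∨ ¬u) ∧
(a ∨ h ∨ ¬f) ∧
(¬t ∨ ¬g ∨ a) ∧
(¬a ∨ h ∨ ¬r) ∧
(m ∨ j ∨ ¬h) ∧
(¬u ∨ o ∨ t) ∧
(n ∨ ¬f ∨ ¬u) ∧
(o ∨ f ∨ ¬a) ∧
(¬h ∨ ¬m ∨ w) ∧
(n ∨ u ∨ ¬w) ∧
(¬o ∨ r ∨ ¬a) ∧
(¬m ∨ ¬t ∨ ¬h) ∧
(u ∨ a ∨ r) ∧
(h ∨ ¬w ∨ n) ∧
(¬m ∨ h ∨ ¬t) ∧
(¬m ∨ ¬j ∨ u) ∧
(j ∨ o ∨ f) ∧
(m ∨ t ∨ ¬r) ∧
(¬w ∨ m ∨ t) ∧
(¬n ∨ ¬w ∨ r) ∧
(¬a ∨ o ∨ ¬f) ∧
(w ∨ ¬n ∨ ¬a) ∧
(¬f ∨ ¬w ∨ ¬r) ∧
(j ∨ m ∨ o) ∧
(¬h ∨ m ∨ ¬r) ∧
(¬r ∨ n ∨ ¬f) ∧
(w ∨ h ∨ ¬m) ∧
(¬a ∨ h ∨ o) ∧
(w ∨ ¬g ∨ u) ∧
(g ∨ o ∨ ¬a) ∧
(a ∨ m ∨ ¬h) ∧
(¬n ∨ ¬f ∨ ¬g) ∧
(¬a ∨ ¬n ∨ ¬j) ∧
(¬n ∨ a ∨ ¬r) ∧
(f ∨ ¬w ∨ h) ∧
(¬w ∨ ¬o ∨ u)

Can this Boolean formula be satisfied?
No

No, the formula is not satisfiable.

No assignment of truth values to the variables can make all 72 clauses true simultaneously.

The formula is UNSAT (unsatisfiable).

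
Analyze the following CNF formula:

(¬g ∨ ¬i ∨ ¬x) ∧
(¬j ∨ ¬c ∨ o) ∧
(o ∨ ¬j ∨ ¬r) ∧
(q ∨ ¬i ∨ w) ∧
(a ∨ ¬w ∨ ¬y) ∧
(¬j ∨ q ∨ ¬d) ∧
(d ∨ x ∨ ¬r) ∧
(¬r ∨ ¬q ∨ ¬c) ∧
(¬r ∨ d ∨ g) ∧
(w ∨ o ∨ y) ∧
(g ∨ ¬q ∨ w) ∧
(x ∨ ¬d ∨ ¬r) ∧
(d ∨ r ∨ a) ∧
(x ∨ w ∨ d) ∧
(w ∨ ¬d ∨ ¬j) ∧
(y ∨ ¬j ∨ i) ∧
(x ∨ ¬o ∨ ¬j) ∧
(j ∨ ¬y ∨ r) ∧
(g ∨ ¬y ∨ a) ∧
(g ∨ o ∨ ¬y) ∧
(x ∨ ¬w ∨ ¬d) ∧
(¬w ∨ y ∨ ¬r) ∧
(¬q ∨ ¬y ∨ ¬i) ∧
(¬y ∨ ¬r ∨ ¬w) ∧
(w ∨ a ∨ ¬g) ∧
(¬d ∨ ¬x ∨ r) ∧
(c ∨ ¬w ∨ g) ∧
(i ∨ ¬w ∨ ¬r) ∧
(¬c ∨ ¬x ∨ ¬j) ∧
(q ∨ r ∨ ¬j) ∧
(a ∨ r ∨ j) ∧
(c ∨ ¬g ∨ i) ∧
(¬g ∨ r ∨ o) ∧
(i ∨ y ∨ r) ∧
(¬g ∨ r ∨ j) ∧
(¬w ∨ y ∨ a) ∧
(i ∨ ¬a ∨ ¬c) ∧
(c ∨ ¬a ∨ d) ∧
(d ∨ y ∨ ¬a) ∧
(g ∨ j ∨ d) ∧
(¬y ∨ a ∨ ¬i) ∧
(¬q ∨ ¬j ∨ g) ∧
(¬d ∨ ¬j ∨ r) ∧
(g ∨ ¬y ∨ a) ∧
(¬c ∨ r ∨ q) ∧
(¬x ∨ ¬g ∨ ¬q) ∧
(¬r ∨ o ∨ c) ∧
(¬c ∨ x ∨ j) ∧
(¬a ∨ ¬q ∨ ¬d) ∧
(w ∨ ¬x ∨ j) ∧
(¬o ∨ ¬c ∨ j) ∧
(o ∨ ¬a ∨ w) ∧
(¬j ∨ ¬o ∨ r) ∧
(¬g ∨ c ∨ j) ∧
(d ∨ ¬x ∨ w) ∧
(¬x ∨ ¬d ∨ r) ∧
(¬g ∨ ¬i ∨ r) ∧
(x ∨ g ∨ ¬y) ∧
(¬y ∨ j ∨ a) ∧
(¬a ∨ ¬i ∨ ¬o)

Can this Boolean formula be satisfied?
No

No, the formula is not satisfiable.

No assignment of truth values to the variables can make all 60 clauses true simultaneously.

The formula is UNSAT (unsatisfiable).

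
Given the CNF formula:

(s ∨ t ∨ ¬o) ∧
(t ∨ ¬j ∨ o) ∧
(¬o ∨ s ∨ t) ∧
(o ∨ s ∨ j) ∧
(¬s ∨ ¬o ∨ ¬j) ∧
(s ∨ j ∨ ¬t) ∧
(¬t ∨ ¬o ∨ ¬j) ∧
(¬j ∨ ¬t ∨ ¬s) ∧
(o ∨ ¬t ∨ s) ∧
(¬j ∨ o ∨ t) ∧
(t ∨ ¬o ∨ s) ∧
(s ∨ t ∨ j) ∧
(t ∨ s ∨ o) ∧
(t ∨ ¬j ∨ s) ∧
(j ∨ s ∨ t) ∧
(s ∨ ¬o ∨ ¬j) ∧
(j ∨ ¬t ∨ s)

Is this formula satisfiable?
Yes

Yes, the formula is satisfiable.

One satisfying assignment is: o=False, t=False, s=True, j=False

Verification: With this assignment, all 17 clauses evaluate to true.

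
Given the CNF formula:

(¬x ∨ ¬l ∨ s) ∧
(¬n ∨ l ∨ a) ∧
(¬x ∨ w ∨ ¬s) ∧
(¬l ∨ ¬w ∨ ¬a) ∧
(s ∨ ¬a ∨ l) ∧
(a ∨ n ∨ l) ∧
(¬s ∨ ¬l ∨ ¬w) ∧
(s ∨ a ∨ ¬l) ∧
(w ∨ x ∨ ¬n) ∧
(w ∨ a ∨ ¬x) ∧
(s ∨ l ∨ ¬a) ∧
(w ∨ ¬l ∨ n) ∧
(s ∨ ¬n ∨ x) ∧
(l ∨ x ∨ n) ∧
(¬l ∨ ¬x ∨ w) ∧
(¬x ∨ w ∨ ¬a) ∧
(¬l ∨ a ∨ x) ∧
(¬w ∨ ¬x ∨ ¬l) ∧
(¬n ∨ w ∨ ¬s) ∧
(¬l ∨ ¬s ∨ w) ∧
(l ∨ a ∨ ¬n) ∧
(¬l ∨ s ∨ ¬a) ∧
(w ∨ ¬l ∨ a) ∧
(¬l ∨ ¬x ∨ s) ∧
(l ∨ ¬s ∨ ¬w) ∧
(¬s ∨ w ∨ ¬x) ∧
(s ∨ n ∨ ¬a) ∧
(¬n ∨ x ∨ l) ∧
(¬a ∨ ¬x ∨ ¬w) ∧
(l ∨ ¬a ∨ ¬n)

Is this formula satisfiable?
No

No, the formula is not satisfiable.

No assignment of truth values to the variables can make all 30 clauses true simultaneously.

The formula is UNSAT (unsatisfiable).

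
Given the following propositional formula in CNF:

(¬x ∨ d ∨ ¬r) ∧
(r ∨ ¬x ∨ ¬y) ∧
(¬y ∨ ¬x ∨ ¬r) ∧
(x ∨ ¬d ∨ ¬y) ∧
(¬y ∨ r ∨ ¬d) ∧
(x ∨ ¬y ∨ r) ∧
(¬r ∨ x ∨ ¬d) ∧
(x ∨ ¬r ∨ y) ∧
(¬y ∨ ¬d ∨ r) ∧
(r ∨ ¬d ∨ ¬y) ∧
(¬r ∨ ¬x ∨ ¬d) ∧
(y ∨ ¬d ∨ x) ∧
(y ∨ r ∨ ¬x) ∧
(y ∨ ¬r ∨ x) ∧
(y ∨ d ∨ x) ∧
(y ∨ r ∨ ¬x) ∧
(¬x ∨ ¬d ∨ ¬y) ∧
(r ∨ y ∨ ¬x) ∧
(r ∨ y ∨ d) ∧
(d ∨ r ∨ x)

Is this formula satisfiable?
Yes

Yes, the formula is satisfiable.

One satisfying assignment is: d=False, y=True, x=False, r=True

Verification: With this assignment, all 20 clauses evaluate to true.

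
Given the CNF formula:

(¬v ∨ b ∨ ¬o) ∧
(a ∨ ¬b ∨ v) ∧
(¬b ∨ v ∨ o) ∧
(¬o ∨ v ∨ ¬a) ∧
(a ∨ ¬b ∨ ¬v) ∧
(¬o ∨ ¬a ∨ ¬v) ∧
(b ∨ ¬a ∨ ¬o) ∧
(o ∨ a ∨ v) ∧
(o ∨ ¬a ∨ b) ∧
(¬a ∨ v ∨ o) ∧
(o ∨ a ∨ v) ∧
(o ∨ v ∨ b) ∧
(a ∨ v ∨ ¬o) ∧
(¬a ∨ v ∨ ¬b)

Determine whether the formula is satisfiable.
Yes

Yes, the formula is satisfiable.

One satisfying assignment is: o=False, a=False, v=True, b=False

Verification: With this assignment, all 14 clauses evaluate to true.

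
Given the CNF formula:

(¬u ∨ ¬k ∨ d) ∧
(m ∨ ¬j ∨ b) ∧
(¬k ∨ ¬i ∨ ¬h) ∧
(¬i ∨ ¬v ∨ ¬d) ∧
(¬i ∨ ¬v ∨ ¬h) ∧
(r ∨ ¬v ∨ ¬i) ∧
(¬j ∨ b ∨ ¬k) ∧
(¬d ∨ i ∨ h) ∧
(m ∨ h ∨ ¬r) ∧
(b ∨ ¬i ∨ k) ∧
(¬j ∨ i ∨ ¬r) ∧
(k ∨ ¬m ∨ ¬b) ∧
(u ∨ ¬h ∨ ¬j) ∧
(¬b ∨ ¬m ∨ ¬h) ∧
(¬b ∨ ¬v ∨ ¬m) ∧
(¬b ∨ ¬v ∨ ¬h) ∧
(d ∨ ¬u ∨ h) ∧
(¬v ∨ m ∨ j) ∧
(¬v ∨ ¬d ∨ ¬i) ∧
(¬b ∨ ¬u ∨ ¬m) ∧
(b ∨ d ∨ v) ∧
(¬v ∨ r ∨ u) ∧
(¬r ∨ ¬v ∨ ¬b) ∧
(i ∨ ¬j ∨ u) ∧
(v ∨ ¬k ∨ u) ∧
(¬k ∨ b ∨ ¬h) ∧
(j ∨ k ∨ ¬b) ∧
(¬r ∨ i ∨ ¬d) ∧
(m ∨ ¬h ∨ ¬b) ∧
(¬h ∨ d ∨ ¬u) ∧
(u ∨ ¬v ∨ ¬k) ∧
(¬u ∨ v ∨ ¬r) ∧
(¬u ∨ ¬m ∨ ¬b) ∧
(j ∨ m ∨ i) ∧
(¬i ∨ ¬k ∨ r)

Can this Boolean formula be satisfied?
Yes

Yes, the formula is satisfiable.

One satisfying assignment is: m=True, d=True, h=True, r=False, v=False, k=False, u=False, i=False, j=False, b=False

Verification: With this assignment, all 35 clauses evaluate to true.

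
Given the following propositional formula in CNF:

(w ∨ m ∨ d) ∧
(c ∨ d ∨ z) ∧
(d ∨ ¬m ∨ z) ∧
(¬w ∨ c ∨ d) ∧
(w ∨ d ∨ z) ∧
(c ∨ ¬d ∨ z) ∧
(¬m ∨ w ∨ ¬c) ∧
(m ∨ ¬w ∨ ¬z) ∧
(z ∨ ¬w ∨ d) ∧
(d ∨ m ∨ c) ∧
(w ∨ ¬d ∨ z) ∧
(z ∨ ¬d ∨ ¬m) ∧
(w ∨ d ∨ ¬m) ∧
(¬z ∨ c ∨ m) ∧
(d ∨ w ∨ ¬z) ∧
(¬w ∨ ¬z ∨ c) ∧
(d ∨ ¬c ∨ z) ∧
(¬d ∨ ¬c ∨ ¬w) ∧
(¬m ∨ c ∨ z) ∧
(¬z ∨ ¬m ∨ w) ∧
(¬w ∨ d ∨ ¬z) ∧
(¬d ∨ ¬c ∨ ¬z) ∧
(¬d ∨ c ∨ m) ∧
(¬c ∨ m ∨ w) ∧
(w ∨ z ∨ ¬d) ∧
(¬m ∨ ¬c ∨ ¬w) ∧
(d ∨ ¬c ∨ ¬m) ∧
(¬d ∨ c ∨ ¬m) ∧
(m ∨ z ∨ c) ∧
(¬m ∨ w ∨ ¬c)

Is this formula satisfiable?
No

No, the formula is not satisfiable.

No assignment of truth values to the variables can make all 30 clauses true simultaneously.

The formula is UNSAT (unsatisfiable).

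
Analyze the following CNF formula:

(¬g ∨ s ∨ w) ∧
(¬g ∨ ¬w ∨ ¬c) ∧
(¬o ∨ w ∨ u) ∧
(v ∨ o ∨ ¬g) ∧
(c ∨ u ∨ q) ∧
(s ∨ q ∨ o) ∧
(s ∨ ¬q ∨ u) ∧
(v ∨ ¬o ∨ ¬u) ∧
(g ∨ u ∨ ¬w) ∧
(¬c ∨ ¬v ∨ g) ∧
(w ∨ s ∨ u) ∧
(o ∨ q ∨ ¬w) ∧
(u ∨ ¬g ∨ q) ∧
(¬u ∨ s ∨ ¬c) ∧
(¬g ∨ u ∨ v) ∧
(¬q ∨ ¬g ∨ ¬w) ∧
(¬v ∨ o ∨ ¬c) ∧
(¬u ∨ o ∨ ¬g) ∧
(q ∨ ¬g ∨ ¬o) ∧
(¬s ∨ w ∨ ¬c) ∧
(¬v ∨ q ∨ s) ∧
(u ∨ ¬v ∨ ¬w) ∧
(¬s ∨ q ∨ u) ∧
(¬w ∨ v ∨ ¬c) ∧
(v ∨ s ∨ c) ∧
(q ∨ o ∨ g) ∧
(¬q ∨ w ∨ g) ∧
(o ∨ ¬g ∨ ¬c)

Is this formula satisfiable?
Yes

Yes, the formula is satisfiable.

One satisfying assignment is: u=True, c=False, v=True, s=False, g=False, w=True, o=False, q=True

Verification: With this assignment, all 28 clauses evaluate to true.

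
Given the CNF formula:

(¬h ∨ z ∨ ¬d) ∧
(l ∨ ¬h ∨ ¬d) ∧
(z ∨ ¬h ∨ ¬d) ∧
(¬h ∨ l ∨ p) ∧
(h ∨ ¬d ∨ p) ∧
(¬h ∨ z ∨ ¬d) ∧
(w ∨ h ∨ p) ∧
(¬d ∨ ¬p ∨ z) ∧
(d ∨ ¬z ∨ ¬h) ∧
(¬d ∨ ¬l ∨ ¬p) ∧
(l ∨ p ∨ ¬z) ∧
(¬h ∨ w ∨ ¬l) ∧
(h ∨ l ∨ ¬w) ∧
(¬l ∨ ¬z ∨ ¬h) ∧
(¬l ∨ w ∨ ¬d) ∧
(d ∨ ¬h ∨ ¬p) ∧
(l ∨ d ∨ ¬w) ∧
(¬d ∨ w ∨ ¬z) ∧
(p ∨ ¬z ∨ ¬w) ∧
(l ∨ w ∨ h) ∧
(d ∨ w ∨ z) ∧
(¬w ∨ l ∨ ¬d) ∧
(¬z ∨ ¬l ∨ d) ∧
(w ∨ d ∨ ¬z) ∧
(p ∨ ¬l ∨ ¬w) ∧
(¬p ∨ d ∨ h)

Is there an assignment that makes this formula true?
No

No, the formula is not satisfiable.

No assignment of truth values to the variables can make all 26 clauses true simultaneously.

The formula is UNSAT (unsatisfiable).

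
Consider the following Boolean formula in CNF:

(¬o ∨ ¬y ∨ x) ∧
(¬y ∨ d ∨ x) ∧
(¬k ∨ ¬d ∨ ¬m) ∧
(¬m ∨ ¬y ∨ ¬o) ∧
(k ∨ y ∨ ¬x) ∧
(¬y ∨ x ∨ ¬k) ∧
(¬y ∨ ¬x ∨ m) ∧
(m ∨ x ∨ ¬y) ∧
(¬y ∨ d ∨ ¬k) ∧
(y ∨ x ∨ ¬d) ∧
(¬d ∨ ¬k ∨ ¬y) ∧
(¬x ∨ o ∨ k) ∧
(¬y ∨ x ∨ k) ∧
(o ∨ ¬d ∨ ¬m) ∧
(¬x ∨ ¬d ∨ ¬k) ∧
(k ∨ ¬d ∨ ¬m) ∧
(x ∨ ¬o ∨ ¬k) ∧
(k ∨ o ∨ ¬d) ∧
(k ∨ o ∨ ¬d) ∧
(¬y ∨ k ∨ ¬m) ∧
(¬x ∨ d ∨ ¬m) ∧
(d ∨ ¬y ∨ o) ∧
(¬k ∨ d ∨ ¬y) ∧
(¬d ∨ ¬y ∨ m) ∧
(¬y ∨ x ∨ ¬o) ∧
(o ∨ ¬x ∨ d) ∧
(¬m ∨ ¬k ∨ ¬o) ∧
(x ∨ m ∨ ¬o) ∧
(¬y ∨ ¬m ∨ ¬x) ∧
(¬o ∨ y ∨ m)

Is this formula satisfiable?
Yes

Yes, the formula is satisfiable.

One satisfying assignment is: x=False, d=False, y=False, m=False, o=False, k=False

Verification: With this assignment, all 30 clauses evaluate to true.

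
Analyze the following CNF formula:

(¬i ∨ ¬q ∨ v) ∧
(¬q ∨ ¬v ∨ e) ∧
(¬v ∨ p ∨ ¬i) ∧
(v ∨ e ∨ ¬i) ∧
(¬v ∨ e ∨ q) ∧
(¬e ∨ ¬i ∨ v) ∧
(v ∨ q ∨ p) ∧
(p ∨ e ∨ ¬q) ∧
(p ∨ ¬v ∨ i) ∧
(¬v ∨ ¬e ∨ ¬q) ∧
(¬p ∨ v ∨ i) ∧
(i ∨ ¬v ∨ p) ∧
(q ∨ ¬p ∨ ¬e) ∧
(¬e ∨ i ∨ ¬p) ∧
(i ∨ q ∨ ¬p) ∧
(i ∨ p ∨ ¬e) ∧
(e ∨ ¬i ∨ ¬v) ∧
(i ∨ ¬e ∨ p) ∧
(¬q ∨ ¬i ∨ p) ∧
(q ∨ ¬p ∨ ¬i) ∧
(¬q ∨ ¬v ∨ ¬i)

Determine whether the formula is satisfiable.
No

No, the formula is not satisfiable.

No assignment of truth values to the variables can make all 21 clauses true simultaneously.

The formula is UNSAT (unsatisfiable).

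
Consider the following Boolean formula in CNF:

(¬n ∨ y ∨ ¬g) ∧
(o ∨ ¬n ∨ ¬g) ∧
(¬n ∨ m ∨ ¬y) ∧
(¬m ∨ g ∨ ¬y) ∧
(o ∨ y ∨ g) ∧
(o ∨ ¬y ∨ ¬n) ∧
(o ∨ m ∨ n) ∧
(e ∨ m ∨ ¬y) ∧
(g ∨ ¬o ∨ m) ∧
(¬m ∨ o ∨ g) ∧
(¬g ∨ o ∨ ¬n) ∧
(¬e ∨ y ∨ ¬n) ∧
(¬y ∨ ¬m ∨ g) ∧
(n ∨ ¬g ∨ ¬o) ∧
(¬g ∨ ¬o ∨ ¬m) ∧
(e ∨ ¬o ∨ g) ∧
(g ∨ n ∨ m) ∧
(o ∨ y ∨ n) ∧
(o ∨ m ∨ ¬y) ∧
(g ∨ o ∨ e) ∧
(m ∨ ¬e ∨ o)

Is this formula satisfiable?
Yes

Yes, the formula is satisfiable.

One satisfying assignment is: e=False, m=True, n=False, o=False, y=True, g=True

Verification: With this assignment, all 21 clauses evaluate to true.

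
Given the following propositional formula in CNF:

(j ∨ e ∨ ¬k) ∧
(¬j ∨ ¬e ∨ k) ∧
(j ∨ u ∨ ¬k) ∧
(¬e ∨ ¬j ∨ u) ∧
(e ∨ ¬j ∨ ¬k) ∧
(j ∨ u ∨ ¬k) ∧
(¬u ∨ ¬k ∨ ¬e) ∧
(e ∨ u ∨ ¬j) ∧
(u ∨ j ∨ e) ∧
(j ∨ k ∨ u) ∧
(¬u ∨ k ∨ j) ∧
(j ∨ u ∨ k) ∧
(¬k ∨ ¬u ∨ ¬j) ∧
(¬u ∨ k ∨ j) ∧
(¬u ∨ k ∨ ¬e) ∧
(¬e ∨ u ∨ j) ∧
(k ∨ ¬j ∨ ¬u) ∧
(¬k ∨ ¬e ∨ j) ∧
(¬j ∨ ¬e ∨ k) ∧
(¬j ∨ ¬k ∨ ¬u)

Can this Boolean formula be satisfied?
No

No, the formula is not satisfiable.

No assignment of truth values to the variables can make all 20 clauses true simultaneously.

The formula is UNSAT (unsatisfiable).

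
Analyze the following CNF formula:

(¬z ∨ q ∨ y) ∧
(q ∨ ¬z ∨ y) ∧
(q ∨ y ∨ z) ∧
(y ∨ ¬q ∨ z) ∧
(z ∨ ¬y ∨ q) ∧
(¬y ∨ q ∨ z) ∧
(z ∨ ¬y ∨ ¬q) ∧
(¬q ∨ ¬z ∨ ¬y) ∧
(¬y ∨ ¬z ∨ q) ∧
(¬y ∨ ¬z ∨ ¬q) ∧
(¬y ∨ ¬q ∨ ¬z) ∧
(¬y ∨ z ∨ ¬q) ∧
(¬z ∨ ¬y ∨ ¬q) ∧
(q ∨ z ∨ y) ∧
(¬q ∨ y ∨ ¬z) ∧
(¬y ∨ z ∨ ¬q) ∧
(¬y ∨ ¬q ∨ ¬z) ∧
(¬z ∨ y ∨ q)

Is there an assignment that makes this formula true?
No

No, the formula is not satisfiable.

No assignment of truth values to the variables can make all 18 clauses true simultaneously.

The formula is UNSAT (unsatisfiable).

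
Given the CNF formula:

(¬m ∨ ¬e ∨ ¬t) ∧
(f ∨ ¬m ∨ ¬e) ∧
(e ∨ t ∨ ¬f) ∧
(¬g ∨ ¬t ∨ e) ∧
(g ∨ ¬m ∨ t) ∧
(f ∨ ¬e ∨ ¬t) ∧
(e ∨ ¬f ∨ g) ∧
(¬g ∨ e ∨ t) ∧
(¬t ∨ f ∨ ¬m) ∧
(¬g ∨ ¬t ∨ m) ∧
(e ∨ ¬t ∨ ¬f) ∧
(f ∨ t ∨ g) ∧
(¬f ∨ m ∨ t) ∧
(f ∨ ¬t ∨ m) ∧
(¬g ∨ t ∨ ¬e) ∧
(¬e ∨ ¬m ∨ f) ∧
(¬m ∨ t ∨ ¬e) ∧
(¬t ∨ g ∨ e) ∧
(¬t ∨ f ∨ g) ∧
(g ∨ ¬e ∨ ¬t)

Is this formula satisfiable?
No

No, the formula is not satisfiable.

No assignment of truth values to the variables can make all 20 clauses true simultaneously.

The formula is UNSAT (unsatisfiable).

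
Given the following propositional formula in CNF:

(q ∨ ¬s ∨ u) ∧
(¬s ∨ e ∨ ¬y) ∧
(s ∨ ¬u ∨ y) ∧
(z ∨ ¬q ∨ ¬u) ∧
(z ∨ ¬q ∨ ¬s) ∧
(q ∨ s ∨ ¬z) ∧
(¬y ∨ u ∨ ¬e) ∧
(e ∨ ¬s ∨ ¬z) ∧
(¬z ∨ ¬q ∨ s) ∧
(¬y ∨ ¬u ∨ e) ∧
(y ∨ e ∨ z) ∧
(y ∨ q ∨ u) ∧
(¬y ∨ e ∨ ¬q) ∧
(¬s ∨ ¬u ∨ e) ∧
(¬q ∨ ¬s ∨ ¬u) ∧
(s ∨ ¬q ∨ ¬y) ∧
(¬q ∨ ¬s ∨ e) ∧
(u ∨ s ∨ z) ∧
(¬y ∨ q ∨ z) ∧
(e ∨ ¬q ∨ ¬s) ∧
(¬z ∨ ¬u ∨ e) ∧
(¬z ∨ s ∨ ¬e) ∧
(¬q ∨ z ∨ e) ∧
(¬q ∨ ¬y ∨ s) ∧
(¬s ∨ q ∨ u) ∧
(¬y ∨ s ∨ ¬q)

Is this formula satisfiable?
Yes

Yes, the formula is satisfiable.

One satisfying assignment is: e=True, s=True, u=True, q=False, y=False, z=False

Verification: With this assignment, all 26 clauses evaluate to true.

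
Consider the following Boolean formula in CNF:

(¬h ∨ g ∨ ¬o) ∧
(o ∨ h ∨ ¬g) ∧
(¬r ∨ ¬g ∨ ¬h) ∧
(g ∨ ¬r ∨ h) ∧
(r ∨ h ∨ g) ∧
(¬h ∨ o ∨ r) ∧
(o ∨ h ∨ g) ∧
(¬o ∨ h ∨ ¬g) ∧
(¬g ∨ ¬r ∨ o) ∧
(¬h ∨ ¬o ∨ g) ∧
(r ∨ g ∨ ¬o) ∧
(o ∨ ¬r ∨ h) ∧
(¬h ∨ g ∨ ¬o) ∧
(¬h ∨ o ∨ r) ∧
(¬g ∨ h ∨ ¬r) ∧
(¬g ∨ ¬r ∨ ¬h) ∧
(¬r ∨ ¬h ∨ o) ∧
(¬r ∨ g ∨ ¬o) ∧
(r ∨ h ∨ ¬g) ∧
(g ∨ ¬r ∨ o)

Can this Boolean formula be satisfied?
Yes

Yes, the formula is satisfiable.

One satisfying assignment is: r=False, o=True, g=True, h=True

Verification: With this assignment, all 20 clauses evaluate to true.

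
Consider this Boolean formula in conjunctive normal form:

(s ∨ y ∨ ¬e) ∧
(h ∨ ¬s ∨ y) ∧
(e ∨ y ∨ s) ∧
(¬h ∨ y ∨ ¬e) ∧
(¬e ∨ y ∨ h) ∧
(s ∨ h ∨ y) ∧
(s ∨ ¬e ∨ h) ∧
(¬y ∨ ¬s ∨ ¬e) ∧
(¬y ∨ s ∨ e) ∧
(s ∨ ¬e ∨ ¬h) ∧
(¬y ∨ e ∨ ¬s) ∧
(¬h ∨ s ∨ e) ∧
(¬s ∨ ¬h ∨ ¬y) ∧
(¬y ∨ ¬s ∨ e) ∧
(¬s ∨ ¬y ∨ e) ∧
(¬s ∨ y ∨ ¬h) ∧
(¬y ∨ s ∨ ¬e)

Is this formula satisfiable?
No

No, the formula is not satisfiable.

No assignment of truth values to the variables can make all 17 clauses true simultaneously.

The formula is UNSAT (unsatisfiable).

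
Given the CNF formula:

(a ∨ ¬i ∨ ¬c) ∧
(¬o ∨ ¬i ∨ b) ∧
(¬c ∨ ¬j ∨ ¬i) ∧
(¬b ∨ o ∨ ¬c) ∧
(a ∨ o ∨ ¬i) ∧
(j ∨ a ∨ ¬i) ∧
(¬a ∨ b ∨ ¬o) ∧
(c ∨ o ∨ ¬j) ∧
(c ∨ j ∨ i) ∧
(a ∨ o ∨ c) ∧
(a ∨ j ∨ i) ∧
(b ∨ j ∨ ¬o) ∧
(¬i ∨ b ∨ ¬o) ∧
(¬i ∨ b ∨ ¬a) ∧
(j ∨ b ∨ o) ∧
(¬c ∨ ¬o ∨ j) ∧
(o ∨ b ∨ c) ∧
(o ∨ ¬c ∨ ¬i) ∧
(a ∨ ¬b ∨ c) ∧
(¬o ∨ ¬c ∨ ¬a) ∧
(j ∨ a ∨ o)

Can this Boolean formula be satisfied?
Yes

Yes, the formula is satisfiable.

One satisfying assignment is: i=False, j=True, o=False, c=True, a=False, b=False

Verification: With this assignment, all 21 clauses evaluate to true.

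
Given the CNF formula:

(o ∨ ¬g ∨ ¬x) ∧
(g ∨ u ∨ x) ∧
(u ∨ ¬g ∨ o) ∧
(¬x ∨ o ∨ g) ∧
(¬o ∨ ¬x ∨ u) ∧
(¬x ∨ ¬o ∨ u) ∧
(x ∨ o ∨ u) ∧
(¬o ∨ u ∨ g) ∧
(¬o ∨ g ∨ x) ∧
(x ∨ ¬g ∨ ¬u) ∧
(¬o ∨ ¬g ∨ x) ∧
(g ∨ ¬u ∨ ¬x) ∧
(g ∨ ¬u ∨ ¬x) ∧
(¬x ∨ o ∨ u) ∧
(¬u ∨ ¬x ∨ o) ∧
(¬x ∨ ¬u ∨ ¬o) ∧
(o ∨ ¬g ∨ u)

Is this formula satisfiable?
Yes

Yes, the formula is satisfiable.

One satisfying assignment is: o=False, u=True, g=False, x=False

Verification: With this assignment, all 17 clauses evaluate to true.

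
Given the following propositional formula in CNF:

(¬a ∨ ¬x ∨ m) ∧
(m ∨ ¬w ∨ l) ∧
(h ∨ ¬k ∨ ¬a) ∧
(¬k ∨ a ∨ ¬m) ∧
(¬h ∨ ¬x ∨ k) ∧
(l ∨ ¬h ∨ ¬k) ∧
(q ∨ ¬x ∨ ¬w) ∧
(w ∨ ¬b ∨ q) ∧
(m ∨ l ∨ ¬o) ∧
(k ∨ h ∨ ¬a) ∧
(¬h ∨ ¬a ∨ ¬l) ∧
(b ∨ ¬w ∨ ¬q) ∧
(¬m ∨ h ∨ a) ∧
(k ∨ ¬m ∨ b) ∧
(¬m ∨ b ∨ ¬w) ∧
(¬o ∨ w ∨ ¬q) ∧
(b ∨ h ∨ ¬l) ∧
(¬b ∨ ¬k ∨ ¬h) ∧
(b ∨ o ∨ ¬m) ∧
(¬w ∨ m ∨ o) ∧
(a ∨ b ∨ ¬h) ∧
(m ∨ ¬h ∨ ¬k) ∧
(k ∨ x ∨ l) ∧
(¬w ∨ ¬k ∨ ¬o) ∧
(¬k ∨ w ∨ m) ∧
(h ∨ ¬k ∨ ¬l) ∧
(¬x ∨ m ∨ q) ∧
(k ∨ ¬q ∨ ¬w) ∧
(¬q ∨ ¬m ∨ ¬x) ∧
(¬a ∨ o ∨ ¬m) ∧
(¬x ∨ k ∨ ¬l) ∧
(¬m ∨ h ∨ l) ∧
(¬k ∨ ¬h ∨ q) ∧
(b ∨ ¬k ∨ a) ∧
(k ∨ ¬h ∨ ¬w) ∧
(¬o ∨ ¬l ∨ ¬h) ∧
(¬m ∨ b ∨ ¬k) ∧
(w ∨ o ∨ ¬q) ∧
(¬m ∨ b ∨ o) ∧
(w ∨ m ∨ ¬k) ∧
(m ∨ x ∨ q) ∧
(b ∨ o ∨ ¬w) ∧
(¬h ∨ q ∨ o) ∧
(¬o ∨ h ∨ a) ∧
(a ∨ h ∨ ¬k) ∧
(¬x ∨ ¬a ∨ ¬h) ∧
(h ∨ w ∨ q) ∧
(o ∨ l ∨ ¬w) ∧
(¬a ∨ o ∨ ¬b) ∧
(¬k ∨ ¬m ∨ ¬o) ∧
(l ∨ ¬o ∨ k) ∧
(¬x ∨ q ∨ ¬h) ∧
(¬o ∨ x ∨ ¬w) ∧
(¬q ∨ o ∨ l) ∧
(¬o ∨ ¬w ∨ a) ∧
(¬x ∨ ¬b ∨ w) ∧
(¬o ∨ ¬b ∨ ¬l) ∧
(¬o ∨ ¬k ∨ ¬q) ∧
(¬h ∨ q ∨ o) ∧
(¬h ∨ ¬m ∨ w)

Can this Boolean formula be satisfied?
No

No, the formula is not satisfiable.

No assignment of truth values to the variables can make all 60 clauses true simultaneously.

The formula is UNSAT (unsatisfiable).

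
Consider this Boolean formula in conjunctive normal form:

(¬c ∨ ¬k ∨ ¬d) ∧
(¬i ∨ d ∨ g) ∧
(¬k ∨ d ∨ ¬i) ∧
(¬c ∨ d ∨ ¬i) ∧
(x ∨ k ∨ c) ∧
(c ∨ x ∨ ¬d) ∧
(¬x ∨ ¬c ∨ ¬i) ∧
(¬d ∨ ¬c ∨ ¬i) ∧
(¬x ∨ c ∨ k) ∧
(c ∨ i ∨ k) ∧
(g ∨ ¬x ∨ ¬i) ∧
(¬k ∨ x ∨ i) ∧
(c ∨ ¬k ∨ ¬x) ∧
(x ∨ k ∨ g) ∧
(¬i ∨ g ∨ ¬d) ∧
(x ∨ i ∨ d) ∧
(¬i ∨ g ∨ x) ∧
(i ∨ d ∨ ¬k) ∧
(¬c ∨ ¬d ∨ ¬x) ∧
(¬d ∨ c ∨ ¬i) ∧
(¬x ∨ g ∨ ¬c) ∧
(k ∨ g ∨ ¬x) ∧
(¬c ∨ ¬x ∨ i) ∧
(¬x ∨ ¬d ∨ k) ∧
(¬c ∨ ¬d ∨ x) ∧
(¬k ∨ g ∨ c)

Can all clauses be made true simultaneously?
No

No, the formula is not satisfiable.

No assignment of truth values to the variables can make all 26 clauses true simultaneously.

The formula is UNSAT (unsatisfiable).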